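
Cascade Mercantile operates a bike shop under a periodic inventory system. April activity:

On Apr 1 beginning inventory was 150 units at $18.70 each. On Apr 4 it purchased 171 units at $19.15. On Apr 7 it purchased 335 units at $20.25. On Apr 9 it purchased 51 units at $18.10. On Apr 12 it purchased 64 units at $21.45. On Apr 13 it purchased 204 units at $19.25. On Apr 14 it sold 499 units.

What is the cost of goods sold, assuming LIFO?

Apr 14, 499 sold [LIFO — newest first]: 204 @ $19.25 + 64 @ $21.45 + 51 @ $18.10 + 180 @ $20.25 = $9,867.90
Ending inventory: 150 @ $18.70 + 171 @ $19.15 + 155 @ $20.25 = $9,218.40
Check: goods available $19,086.30 = COGS $9,867.90 + ending $9,218.40

COGS = $9,867.90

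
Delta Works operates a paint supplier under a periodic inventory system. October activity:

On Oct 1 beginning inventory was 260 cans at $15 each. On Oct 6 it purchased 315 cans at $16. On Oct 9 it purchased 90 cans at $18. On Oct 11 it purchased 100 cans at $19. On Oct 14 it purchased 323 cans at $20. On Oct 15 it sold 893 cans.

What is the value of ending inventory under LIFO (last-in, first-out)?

Oct 15, 893 sold [LIFO — newest first]: 323 @ $20 + 100 @ $19 + 90 @ $18 + 315 @ $16 + 65 @ $15 = $15,995
Ending inventory: 195 @ $15 = $2,925

Ending inventory = $2,925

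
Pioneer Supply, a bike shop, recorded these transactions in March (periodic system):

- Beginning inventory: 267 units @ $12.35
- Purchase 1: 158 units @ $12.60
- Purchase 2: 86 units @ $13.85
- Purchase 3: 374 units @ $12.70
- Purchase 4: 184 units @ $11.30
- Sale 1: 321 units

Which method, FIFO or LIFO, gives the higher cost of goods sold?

FIFO

FIFO COGS: 267 @ $12.35 + 54 @ $12.60 = $3,977.85
LIFO COGS: 184 @ $11.30 + 137 @ $12.70 = $3,819.10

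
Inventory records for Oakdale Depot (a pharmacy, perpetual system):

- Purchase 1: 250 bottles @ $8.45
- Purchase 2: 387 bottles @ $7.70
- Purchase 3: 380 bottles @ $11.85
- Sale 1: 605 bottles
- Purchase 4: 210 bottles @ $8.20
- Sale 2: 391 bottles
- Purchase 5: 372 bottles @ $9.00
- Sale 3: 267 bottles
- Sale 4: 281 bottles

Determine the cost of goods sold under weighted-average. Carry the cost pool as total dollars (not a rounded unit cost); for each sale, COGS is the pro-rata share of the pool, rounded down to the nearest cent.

COGS = $14,170.01

After Purchase 1: 250 on hand, pool $2,112.50 (≈ $8.4500 each)
After Purchase 2: 637 on hand, pool $5,092.40 (≈ $7.9943 each)
After Purchase 3: 1017 on hand, pool $9,595.40 (≈ $9.4350 each)
Sale 1, sell 605: 605/1017 × $9,595.40 → $5,708.17
After Purchase 4: 622 on hand, pool $5,609.23 (≈ $9.0181 each)
Sale 2, sell 391: 391/622 × $5,609.23 → $3,526.05
After Purchase 5: 603 on hand, pool $5,431.18 (≈ $9.0069 each)
Sale 3, sell 267: 267/603 × $5,431.18 → $2,404.85
Sale 4, sell 281: 281/336 × $3,026.33 → $2,530.94
Total COGS = $5,708.17 + $3,526.05 + $2,404.85 + $2,530.94 = $14,170.01
Ending inventory (cost pool remaining) = $495.39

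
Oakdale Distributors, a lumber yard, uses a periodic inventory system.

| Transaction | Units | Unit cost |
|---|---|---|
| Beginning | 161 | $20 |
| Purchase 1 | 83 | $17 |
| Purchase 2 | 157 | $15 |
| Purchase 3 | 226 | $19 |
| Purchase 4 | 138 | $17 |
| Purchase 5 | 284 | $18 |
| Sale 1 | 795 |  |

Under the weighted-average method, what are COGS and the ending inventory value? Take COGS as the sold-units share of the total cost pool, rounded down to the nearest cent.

Sale 1, sell 795: 795/1049 × $18,738.00 → $14,200.86
Ending inventory (cost pool remaining) = $4,537.14
Check: goods available $18,738.00 = COGS $14,200.86 + ending $4,537.14

COGS = $14,200.86; ending inventory = $4,537.14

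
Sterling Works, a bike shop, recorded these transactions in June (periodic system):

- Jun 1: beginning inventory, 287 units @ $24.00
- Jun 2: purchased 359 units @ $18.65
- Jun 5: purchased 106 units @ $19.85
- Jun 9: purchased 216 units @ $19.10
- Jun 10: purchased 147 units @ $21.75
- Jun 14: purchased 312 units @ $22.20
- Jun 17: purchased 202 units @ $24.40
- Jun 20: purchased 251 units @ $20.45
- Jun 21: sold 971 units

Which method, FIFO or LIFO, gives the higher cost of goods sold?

FIFO COGS: 287 @ $24.00 + 359 @ $18.65 + 106 @ $19.85 + 216 @ $19.10 + 3 @ $21.75 = $19,878.30
LIFO COGS: 251 @ $20.45 + 202 @ $24.40 + 312 @ $22.20 + 147 @ $21.75 + 59 @ $19.10 = $21,312.30

LIFO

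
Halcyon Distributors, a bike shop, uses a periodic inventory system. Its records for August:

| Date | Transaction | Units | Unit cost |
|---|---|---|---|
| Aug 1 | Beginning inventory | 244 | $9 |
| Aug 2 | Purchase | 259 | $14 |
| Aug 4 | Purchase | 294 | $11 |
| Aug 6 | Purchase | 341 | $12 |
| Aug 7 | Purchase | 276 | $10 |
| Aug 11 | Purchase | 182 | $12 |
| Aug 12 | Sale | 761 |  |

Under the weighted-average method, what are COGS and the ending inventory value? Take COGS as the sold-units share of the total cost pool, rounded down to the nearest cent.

Aug 12, sell 761: 761/1596 × $18,092.00 → $8,626.57
Ending inventory (cost pool remaining) = $9,465.43

COGS = $8,626.57; ending inventory = $9,465.43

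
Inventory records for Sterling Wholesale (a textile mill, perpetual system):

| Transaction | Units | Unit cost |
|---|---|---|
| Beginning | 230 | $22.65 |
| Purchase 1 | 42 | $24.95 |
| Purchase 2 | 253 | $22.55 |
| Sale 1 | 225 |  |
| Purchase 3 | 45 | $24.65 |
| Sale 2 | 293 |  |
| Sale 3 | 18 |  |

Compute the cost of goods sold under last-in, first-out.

COGS = $12,301.70

Sale 1 (225) [LIFO — newest first]: 225 @ $22.55 = $5,073.75
Sale 2 (293) [LIFO — newest first]: 45 @ $24.65 + 28 @ $22.55 + 42 @ $24.95 + 178 @ $22.65 = $6,820.25
Sale 3 (18) [LIFO — newest first]: 18 @ $22.65 = $407.70
Total COGS = $5,073.75 + $6,820.25 + $407.70 = $12,301.70
Ending inventory: 34 @ $22.65 = $770.10
Check: goods available $13,071.80 = COGS $12,301.70 + ending $770.10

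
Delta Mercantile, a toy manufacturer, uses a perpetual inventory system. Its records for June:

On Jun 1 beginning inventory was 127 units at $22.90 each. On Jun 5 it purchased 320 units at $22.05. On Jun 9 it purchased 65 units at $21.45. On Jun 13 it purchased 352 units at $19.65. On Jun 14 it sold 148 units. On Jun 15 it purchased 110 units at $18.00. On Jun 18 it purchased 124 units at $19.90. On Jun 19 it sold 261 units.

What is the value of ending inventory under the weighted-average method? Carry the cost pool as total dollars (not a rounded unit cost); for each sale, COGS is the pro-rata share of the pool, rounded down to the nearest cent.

Ending inventory = $14,209.69

After Jun 1: 127 on hand, pool $2,908.30 (≈ $22.9000 each)
After Jun 5: 447 on hand, pool $9,964.30 (≈ $22.2915 each)
After Jun 9: 512 on hand, pool $11,358.55 (≈ $22.1847 each)
After Jun 13: 864 on hand, pool $18,275.35 (≈ $21.1520 each)
Jun 14, sell 148: 148/864 × $18,275.35 → $3,130.49
After Jun 15: 826 on hand, pool $17,124.86 (≈ $20.7323 each)
After Jun 18: 950 on hand, pool $19,592.46 (≈ $20.6236 each)
Jun 19, sell 261: 261/950 × $19,592.46 → $5,382.77
Total COGS = $3,130.49 + $5,382.77 = $8,513.26
Ending inventory (cost pool remaining) = $14,209.69
Check: goods available $22,722.95 = COGS $8,513.26 + ending $14,209.69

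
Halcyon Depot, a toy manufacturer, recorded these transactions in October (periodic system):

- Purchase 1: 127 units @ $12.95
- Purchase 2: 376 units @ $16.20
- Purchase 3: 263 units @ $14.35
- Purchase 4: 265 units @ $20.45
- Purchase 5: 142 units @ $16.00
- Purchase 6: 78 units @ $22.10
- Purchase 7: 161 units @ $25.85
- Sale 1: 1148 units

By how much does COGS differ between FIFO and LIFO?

FIFO COGS: 127 @ $12.95 + 376 @ $16.20 + 263 @ $14.35 + 265 @ $20.45 + 117 @ $16.00 = $18,801.15
LIFO COGS: 161 @ $25.85 + 78 @ $22.10 + 142 @ $16.00 + 265 @ $20.45 + 263 @ $14.35 + 239 @ $16.20 = $21,222.75
Difference = |$18,801.15 − $21,222.75| = $2,421.60

$2,421.60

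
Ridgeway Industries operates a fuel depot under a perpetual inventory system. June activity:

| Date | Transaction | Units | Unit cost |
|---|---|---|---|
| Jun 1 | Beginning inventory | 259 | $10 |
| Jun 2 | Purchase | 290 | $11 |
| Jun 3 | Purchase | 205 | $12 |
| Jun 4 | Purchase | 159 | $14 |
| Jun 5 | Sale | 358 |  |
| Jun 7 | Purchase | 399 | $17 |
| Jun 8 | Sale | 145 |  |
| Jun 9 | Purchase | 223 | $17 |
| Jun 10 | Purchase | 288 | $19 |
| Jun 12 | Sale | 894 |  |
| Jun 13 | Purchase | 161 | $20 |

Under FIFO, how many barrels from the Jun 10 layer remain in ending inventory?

288

Jun 5, 358 sold [FIFO — oldest first]: 259 @ $10 + 99 @ $11 = $3,679
Jun 8, 145 sold [FIFO — oldest first]: 145 @ $11 = $1,595
Jun 12, 894 sold [FIFO — oldest first]: 46 @ $11 + 205 @ $12 + 159 @ $14 + 399 @ $17 + 85 @ $17 = $13,420
Total COGS = $3,679 + $1,595 + $13,420 = $18,694
Ending inventory: 138 @ $17 + 288 @ $19 + 161 @ $20 = $11,038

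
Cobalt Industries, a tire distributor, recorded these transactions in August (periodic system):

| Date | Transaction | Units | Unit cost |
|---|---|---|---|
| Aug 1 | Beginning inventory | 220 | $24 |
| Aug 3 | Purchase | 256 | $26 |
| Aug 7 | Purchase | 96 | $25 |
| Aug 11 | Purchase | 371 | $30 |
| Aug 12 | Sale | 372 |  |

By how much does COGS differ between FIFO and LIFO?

$1,923

FIFO COGS: 220 @ $24 + 152 @ $26 = $9,232
LIFO COGS: 371 @ $30 + 1 @ $25 = $11,155
Difference = |$9,232 − $11,155| = $1,923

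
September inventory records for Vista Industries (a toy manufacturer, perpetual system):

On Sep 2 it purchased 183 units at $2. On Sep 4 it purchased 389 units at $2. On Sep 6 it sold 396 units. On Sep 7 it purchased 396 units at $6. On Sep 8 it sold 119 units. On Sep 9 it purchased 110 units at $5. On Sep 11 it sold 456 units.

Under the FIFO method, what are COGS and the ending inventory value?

Sep 6, 396 sold [FIFO — oldest first]: 183 @ $2 + 213 @ $2 = $792
Sep 8, 119 sold [FIFO — oldest first]: 119 @ $2 = $238
Sep 11, 456 sold [FIFO — oldest first]: 57 @ $2 + 396 @ $6 + 3 @ $5 = $2,505
Total COGS = $792 + $238 + $2,505 = $3,535
Ending inventory: 107 @ $5 = $535
Check: goods available $4,070 = COGS $3,535 + ending $535

COGS = $3,535; ending inventory = $535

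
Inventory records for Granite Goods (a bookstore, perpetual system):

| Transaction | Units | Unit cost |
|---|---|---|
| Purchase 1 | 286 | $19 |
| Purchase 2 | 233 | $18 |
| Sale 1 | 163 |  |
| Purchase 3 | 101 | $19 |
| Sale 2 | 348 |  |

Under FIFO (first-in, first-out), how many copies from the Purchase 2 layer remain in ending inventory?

Sale 1 (163) [FIFO — oldest first]: 163 @ $19 = $3,097
Sale 2 (348) [FIFO — oldest first]: 123 @ $19 + 225 @ $18 = $6,387
Total COGS = $3,097 + $6,387 = $9,484
Ending inventory: 8 @ $18 + 101 @ $19 = $2,063

8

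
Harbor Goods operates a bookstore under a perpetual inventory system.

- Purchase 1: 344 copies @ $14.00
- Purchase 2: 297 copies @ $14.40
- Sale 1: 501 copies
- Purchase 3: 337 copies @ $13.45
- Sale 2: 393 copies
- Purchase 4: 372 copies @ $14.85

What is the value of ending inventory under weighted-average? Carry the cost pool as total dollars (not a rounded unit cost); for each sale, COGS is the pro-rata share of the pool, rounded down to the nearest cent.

Ending inventory = $6,672.13

After Purchase 1: 344 on hand, pool $4,816.00 (≈ $14.0000 each)
After Purchase 2: 641 on hand, pool $9,092.80 (≈ $14.1853 each)
Sale 1, sell 501: 501/641 × $9,092.80 → $7,106.85
After Purchase 3: 477 on hand, pool $6,518.60 (≈ $13.6658 each)
Sale 2, sell 393: 393/477 × $6,518.60 → $5,370.67
After Purchase 4: 456 on hand, pool $6,672.13 (≈ $14.6319 each)
Total COGS = $7,106.85 + $5,370.67 = $12,477.52
Ending inventory (cost pool remaining) = $6,672.13
Check: goods available $19,149.65 = COGS $12,477.52 + ending $6,672.13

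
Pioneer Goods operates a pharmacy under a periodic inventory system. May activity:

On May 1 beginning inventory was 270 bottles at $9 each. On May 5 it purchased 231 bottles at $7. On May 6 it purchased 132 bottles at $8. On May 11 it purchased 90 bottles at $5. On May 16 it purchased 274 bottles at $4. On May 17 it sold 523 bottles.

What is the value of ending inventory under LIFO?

May 17, 523 sold [LIFO — newest first]: 274 @ $4 + 90 @ $5 + 132 @ $8 + 27 @ $7 = $2,791
Ending inventory: 270 @ $9 + 204 @ $7 = $3,858
Check: goods available $6,649 = COGS $2,791 + ending $3,858

Ending inventory = $3,858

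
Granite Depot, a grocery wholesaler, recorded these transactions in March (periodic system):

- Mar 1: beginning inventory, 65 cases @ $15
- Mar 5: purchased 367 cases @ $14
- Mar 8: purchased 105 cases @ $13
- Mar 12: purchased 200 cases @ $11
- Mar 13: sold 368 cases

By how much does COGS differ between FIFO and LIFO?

FIFO COGS: 65 @ $15 + 303 @ $14 = $5,217
LIFO COGS: 200 @ $11 + 105 @ $13 + 63 @ $14 = $4,447
Difference = |$5,217 − $4,447| = $770

$770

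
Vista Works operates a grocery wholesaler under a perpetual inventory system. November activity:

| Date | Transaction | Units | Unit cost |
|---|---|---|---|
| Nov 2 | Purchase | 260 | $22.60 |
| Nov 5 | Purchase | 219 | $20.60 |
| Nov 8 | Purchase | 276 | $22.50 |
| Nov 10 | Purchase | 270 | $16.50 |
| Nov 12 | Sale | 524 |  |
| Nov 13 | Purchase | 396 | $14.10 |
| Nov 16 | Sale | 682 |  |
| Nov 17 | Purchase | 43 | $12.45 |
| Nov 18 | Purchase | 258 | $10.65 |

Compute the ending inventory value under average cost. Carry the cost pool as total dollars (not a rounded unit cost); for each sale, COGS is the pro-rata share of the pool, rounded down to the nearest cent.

Ending inventory = $7,087.77

After Nov 2: 260 on hand, pool $5,876.00 (≈ $22.6000 each)
After Nov 5: 479 on hand, pool $10,387.40 (≈ $21.6856 each)
After Nov 8: 755 on hand, pool $16,597.40 (≈ $21.9833 each)
After Nov 10: 1025 on hand, pool $21,052.40 (≈ $20.5389 each)
Nov 12, sell 524: 524/1025 × $21,052.40 → $10,762.39
After Nov 13: 897 on hand, pool $15,873.61 (≈ $17.6963 each)
Nov 16, sell 682: 682/897 × $15,873.61 → $12,068.89
After Nov 17: 258 on hand, pool $4,340.07 (≈ $16.8220 each)
After Nov 18: 516 on hand, pool $7,087.77 (≈ $13.7360 each)
Total COGS = $10,762.39 + $12,068.89 = $22,831.28
Ending inventory (cost pool remaining) = $7,087.77
Check: goods available $29,919.05 = COGS $22,831.28 + ending $7,087.77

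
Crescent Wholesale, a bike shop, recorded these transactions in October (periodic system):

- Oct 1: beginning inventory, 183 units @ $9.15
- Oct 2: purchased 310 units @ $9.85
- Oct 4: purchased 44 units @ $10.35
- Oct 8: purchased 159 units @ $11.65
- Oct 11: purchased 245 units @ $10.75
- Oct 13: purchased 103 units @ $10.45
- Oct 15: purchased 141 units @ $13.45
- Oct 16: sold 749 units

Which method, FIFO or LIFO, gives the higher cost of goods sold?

FIFO COGS: 183 @ $9.15 + 310 @ $9.85 + 44 @ $10.35 + 159 @ $11.65 + 53 @ $10.75 = $7,605.45
LIFO COGS: 141 @ $13.45 + 103 @ $10.45 + 245 @ $10.75 + 159 @ $11.65 + 44 @ $10.35 + 57 @ $9.85 = $8,475.75

LIFO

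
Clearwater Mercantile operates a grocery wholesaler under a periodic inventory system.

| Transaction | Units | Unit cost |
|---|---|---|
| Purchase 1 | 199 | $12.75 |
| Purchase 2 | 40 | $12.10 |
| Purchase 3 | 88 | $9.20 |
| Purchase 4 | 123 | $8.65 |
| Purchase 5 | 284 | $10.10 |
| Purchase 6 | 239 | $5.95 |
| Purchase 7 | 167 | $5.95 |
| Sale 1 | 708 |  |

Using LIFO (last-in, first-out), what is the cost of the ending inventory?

Sale 1 (708) [LIFO — newest first]: 167 @ $5.95 + 239 @ $5.95 + 284 @ $10.10 + 18 @ $8.65 = $5,439.80
Ending inventory: 199 @ $12.75 + 40 @ $12.10 + 88 @ $9.20 + 105 @ $8.65 = $4,739.10

Ending inventory = $4,739.10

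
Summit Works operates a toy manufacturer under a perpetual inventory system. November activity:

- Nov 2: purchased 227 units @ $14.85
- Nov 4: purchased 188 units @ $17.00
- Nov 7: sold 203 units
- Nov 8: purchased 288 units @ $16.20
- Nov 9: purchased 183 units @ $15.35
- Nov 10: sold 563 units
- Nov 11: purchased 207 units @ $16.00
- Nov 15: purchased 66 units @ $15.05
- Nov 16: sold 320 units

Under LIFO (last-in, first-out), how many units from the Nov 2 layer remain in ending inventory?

Nov 7, 203 sold [LIFO — newest first]: 188 @ $17.00 + 15 @ $14.85 = $3,418.75
Nov 10, 563 sold [LIFO — newest first]: 183 @ $15.35 + 288 @ $16.20 + 92 @ $14.85 = $8,840.85
Nov 16, 320 sold [LIFO — newest first]: 66 @ $15.05 + 207 @ $16.00 + 47 @ $14.85 = $5,003.25
Total COGS = $3,418.75 + $8,840.85 + $5,003.25 = $17,262.85
Ending inventory: 73 @ $14.85 = $1,084.05

73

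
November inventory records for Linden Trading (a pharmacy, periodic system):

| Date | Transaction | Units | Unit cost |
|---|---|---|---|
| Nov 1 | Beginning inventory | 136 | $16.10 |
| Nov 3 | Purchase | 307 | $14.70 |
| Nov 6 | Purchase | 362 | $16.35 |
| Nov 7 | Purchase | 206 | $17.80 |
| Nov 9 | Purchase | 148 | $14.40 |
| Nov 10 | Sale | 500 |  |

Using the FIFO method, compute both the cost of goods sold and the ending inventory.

Nov 10, 500 sold [FIFO — oldest first]: 136 @ $16.10 + 307 @ $14.70 + 57 @ $16.35 = $7,634.45
Ending inventory: 305 @ $16.35 + 206 @ $17.80 + 148 @ $14.40 = $10,784.75

COGS = $7,634.45; ending inventory = $10,784.75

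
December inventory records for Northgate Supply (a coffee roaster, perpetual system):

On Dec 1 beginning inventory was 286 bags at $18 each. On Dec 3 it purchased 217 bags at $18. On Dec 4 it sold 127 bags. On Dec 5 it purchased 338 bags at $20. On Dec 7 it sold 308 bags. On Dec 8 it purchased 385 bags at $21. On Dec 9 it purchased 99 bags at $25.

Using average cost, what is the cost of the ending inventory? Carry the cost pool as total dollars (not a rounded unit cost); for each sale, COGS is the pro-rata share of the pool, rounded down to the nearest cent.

After Dec 1: 286 on hand, pool $5,148.00 (≈ $18.0000 each)
After Dec 3: 503 on hand, pool $9,054.00 (≈ $18.0000 each)
Dec 4, sell 127: 127/503 × $9,054.00 → $2,286.00
After Dec 5: 714 on hand, pool $13,528.00 (≈ $18.9468 each)
Dec 7, sell 308: 308/714 × $13,528.00 → $5,835.60
After Dec 8: 791 on hand, pool $15,777.40 (≈ $19.9461 each)
After Dec 9: 890 on hand, pool $18,252.40 (≈ $20.5083 each)
Total COGS = $2,286.00 + $5,835.60 = $8,121.60
Ending inventory (cost pool remaining) = $18,252.40
Check: goods available $26,374.00 = COGS $8,121.60 + ending $18,252.40

Ending inventory = $18,252.40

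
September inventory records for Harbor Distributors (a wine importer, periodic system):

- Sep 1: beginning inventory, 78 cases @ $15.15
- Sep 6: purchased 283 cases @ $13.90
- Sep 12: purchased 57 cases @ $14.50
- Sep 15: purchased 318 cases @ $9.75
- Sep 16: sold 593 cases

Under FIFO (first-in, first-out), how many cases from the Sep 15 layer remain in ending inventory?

Sep 16, 593 sold [FIFO — oldest first]: 78 @ $15.15 + 283 @ $13.90 + 57 @ $14.50 + 175 @ $9.75 = $7,648.15
Ending inventory: 143 @ $9.75 = $1,394.25

143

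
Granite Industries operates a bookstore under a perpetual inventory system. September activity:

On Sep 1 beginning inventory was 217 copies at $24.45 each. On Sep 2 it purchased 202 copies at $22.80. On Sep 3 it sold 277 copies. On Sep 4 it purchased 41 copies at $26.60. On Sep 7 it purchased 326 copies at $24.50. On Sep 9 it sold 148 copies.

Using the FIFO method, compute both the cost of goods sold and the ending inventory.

Sep 3, 277 sold [FIFO — oldest first]: 217 @ $24.45 + 60 @ $22.80 = $6,673.65
Sep 9, 148 sold [FIFO — oldest first]: 142 @ $22.80 + 6 @ $26.60 = $3,397.20
Total COGS = $6,673.65 + $3,397.20 = $10,070.85
Ending inventory: 35 @ $26.60 + 326 @ $24.50 = $8,918.00

COGS = $10,070.85; ending inventory = $8,918.00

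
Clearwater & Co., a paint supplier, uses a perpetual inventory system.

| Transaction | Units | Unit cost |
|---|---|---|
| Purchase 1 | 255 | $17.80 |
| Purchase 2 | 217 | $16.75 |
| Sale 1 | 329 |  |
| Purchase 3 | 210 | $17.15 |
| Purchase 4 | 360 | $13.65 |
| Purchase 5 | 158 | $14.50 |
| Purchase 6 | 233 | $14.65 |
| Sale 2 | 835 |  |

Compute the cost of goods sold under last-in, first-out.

COGS = $17,687.40

Sale 1 (329) [LIFO — newest first]: 217 @ $16.75 + 112 @ $17.80 = $5,628.35
Sale 2 (835) [LIFO — newest first]: 233 @ $14.65 + 158 @ $14.50 + 360 @ $13.65 + 84 @ $17.15 = $12,059.05
Total COGS = $5,628.35 + $12,059.05 = $17,687.40
Ending inventory: 143 @ $17.80 + 126 @ $17.15 = $4,706.30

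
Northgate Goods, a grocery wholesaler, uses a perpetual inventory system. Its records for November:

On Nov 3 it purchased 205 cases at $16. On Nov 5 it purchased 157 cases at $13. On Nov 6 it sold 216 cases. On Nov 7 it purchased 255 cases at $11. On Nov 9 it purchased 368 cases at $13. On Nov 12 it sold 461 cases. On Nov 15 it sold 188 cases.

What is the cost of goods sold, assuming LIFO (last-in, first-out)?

Nov 6, 216 sold [LIFO — newest first]: 157 @ $13 + 59 @ $16 = $2,985
Nov 12, 461 sold [LIFO — newest first]: 368 @ $13 + 93 @ $11 = $5,807
Nov 15, 188 sold [LIFO — newest first]: 162 @ $11 + 26 @ $16 = $2,198
Total COGS = $2,985 + $5,807 + $2,198 = $10,990
Ending inventory: 120 @ $16 = $1,920

COGS = $10,990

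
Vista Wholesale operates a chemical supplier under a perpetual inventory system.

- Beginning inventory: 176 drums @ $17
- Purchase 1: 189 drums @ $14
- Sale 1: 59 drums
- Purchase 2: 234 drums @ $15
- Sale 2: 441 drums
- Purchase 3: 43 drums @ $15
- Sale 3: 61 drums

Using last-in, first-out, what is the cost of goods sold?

Sale 1 (59) [LIFO — newest first]: 59 @ $14 = $826
Sale 2 (441) [LIFO — newest first]: 234 @ $15 + 130 @ $14 + 77 @ $17 = $6,639
Sale 3 (61) [LIFO — newest first]: 43 @ $15 + 18 @ $17 = $951
Total COGS = $826 + $6,639 + $951 = $8,416
Ending inventory: 81 @ $17 = $1,377

COGS = $8,416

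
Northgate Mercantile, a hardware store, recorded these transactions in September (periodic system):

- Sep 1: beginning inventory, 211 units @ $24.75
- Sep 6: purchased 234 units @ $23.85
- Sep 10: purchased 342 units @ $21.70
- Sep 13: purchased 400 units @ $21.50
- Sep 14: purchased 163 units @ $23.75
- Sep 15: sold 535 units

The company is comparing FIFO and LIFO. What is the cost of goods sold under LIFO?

FIFO COGS: 211 @ $24.75 + 234 @ $23.85 + 90 @ $21.70 = $12,756.15
LIFO COGS: 163 @ $23.75 + 372 @ $21.50 = $11,869.25

COGS = $11,869.25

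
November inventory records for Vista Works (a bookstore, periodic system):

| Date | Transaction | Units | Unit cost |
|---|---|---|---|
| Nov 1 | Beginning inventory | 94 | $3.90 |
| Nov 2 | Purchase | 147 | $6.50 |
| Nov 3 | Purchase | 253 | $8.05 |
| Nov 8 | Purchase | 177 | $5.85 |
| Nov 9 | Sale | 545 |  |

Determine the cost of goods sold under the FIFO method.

Nov 9, 545 sold [FIFO — oldest first]: 94 @ $3.90 + 147 @ $6.50 + 253 @ $8.05 + 51 @ $5.85 = $3,657.10
Ending inventory: 126 @ $5.85 = $737.10

COGS = $3,657.10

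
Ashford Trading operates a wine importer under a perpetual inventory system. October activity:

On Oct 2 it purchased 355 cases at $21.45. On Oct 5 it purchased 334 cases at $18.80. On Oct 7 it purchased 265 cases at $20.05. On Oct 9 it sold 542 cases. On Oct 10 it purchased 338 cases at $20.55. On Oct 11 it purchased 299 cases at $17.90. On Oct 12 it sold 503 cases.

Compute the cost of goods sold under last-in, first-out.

Oct 9, 542 sold [LIFO — newest first]: 265 @ $20.05 + 277 @ $18.80 = $10,520.85
Oct 12, 503 sold [LIFO — newest first]: 299 @ $17.90 + 204 @ $20.55 = $9,544.30
Total COGS = $10,520.85 + $9,544.30 = $20,065.15
Ending inventory: 355 @ $21.45 + 57 @ $18.80 + 134 @ $20.55 = $11,440.05

COGS = $20,065.15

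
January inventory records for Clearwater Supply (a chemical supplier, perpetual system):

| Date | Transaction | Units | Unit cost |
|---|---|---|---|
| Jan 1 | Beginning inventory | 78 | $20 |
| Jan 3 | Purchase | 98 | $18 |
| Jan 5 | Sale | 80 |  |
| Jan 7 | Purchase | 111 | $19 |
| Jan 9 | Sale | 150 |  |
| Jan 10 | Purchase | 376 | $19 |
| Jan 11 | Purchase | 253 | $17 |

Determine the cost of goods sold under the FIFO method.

Jan 5, 80 sold [FIFO — oldest first]: 78 @ $20 + 2 @ $18 = $1,596
Jan 9, 150 sold [FIFO — oldest first]: 96 @ $18 + 54 @ $19 = $2,754
Total COGS = $1,596 + $2,754 = $4,350
Ending inventory: 57 @ $19 + 376 @ $19 + 253 @ $17 = $12,528

COGS = $4,350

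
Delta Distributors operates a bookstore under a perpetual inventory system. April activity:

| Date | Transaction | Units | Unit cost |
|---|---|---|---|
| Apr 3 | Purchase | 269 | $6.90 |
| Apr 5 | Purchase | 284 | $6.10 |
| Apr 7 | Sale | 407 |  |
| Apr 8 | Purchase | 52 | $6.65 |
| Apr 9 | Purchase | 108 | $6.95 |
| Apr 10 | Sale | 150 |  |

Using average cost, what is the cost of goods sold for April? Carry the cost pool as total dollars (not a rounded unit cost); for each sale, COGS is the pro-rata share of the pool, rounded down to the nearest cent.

COGS = $3,642.95

After Apr 3: 269 on hand, pool $1,856.10 (≈ $6.9000 each)
After Apr 5: 553 on hand, pool $3,588.50 (≈ $6.4892 each)
Apr 7, sell 407: 407/553 × $3,588.50 → $2,641.08
After Apr 8: 198 on hand, pool $1,293.22 (≈ $6.5314 each)
After Apr 9: 306 on hand, pool $2,043.82 (≈ $6.6792 each)
Apr 10, sell 150: 150/306 × $2,043.82 → $1,001.87
Total COGS = $2,641.08 + $1,001.87 = $3,642.95
Ending inventory (cost pool remaining) = $1,041.95
Check: goods available $4,684.90 = COGS $3,642.95 + ending $1,041.95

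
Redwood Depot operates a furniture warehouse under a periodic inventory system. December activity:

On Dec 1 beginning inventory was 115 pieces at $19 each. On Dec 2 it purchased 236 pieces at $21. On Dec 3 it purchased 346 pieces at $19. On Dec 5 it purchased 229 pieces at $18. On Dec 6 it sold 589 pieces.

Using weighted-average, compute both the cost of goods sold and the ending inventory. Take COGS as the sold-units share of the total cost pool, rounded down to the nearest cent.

Dec 6, sell 589: 589/926 × $17,837.00 → $11,345.56
Ending inventory (cost pool remaining) = $6,491.44

COGS = $11,345.56; ending inventory = $6,491.44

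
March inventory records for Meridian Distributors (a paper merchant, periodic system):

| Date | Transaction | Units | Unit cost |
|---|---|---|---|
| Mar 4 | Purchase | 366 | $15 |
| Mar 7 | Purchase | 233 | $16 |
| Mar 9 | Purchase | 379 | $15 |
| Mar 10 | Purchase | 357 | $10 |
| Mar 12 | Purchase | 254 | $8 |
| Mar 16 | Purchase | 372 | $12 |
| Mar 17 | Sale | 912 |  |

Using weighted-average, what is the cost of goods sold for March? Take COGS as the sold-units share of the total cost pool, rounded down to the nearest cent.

Mar 17, sell 912: 912/1961 × $24,969.00 → $11,612.30
Ending inventory (cost pool remaining) = $13,356.70
Check: goods available $24,969.00 = COGS $11,612.30 + ending $13,356.70

COGS = $11,612.30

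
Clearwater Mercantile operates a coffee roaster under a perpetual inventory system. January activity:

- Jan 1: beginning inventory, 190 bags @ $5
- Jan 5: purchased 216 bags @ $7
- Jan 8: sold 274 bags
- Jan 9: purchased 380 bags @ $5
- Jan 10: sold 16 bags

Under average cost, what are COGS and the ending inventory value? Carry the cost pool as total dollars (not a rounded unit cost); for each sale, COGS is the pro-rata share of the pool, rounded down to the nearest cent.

After Jan 1: 190 on hand, pool $950.00 (≈ $5.0000 each)
After Jan 5: 406 on hand, pool $2,462.00 (≈ $6.0640 each)
Jan 8, sell 274: 274/406 × $2,462.00 → $1,661.54
After Jan 9: 512 on hand, pool $2,700.46 (≈ $5.2743 each)
Jan 10, sell 16: 16/512 × $2,700.46 → $84.38
Total COGS = $1,661.54 + $84.38 = $1,745.92
Ending inventory (cost pool remaining) = $2,616.08
Check: goods available $4,362.00 = COGS $1,745.92 + ending $2,616.08

COGS = $1,745.92; ending inventory = $2,616.08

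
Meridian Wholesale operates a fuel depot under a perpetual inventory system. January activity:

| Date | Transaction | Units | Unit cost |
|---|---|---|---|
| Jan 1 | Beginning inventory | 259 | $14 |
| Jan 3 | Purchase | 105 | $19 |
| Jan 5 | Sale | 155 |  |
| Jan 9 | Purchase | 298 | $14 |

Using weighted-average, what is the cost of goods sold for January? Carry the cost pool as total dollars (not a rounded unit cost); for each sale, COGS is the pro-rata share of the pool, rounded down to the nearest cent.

After Jan 1: 259 on hand, pool $3,626.00 (≈ $14.0000 each)
After Jan 3: 364 on hand, pool $5,621.00 (≈ $15.4423 each)
Jan 5, sell 155: 155/364 × $5,621.00 → $2,393.55
After Jan 9: 507 on hand, pool $7,399.45 (≈ $14.5946 each)
Ending inventory (cost pool remaining) = $7,399.45

COGS = $2,393.55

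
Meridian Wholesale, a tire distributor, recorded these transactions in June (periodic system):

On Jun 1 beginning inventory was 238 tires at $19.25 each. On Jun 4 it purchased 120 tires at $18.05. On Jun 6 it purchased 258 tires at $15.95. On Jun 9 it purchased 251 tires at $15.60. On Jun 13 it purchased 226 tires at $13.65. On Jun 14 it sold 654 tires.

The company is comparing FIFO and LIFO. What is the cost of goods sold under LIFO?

COGS = $9,823.65

FIFO COGS: 238 @ $19.25 + 120 @ $18.05 + 258 @ $15.95 + 38 @ $15.60 = $11,455.40
LIFO COGS: 226 @ $13.65 + 251 @ $15.60 + 177 @ $15.95 = $9,823.65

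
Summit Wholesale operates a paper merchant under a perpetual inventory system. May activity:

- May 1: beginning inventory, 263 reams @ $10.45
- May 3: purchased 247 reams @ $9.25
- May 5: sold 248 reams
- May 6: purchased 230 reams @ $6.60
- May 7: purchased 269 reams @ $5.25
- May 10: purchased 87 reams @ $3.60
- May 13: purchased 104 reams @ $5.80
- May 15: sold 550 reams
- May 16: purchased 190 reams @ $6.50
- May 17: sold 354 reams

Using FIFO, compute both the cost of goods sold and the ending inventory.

May 5, 248 sold [FIFO — oldest first]: 248 @ $10.45 = $2,591.60
May 15, 550 sold [FIFO — oldest first]: 15 @ $10.45 + 247 @ $9.25 + 230 @ $6.60 + 58 @ $5.25 = $4,264.00
May 17, 354 sold [FIFO — oldest first]: 211 @ $5.25 + 87 @ $3.60 + 56 @ $5.80 = $1,745.75
Total COGS = $2,591.60 + $4,264.00 + $1,745.75 = $8,601.35
Ending inventory: 48 @ $5.80 + 190 @ $6.50 = $1,513.40
Check: goods available $10,114.75 = COGS $8,601.35 + ending $1,513.40

COGS = $8,601.35; ending inventory = $1,513.40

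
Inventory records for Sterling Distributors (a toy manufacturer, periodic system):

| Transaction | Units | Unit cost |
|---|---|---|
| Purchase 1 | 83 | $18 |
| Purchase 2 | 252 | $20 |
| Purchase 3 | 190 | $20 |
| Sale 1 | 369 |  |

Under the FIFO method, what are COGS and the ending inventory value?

Sale 1 (369) [FIFO — oldest first]: 83 @ $18 + 252 @ $20 + 34 @ $20 = $7,214
Ending inventory: 156 @ $20 = $3,120
Check: goods available $10,334 = COGS $7,214 + ending $3,120

COGS = $7,214; ending inventory = $3,120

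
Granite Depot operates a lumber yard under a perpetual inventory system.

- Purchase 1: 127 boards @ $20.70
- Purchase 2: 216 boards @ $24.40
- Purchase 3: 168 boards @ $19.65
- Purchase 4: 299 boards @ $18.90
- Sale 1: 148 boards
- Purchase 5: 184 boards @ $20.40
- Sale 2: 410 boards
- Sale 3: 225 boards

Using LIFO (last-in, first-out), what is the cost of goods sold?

COGS = $15,926.70

Sale 1 (148) [LIFO — newest first]: 148 @ $18.90 = $2,797.20
Sale 2 (410) [LIFO — newest first]: 184 @ $20.40 + 151 @ $18.90 + 75 @ $19.65 = $8,081.25
Sale 3 (225) [LIFO — newest first]: 93 @ $19.65 + 132 @ $24.40 = $5,048.25
Total COGS = $2,797.20 + $8,081.25 + $5,048.25 = $15,926.70
Ending inventory: 127 @ $20.70 + 84 @ $24.40 = $4,678.50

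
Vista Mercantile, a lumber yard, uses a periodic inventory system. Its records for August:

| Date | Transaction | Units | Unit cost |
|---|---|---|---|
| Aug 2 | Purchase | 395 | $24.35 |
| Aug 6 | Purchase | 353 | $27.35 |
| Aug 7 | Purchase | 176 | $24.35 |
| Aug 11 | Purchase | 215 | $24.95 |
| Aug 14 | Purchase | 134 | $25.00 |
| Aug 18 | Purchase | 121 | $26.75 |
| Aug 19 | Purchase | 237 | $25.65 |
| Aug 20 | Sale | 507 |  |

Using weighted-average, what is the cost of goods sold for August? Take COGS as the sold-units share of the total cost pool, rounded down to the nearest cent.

Aug 20, sell 507: 507/1631 × $41,588.45 → $12,927.86
Ending inventory (cost pool remaining) = $28,660.59

COGS = $12,927.86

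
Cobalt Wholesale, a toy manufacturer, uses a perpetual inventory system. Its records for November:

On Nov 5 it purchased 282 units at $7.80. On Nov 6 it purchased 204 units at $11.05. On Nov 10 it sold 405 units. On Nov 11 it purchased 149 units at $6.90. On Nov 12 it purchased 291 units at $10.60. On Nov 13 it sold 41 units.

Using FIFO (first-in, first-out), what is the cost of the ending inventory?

Nov 10, 405 sold [FIFO — oldest first]: 282 @ $7.80 + 123 @ $11.05 = $3,558.75
Nov 13, 41 sold [FIFO — oldest first]: 41 @ $11.05 = $453.05
Total COGS = $3,558.75 + $453.05 = $4,011.80
Ending inventory: 40 @ $11.05 + 149 @ $6.90 + 291 @ $10.60 = $4,554.70

Ending inventory = $4,554.70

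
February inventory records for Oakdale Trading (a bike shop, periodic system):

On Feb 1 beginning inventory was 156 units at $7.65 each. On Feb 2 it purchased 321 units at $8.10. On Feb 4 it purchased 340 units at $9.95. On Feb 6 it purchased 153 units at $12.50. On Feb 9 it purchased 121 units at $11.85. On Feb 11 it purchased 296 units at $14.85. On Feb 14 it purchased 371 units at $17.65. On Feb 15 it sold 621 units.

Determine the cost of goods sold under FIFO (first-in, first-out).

COGS = $5,226.30

Feb 15, 621 sold [FIFO — oldest first]: 156 @ $7.65 + 321 @ $8.10 + 144 @ $9.95 = $5,226.30
Ending inventory: 196 @ $9.95 + 153 @ $12.50 + 121 @ $11.85 + 296 @ $14.85 + 371 @ $17.65 = $16,240.30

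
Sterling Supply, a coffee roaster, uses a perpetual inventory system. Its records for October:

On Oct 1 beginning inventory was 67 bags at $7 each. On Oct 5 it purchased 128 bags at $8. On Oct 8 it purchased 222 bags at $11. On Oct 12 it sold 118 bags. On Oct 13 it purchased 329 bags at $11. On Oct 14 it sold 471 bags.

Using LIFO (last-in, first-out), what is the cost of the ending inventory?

Ending inventory = $1,189

Oct 12, 118 sold [LIFO — newest first]: 118 @ $11 = $1,298
Oct 14, 471 sold [LIFO — newest first]: 329 @ $11 + 104 @ $11 + 38 @ $8 = $5,067
Total COGS = $1,298 + $5,067 = $6,365
Ending inventory: 67 @ $7 + 90 @ $8 = $1,189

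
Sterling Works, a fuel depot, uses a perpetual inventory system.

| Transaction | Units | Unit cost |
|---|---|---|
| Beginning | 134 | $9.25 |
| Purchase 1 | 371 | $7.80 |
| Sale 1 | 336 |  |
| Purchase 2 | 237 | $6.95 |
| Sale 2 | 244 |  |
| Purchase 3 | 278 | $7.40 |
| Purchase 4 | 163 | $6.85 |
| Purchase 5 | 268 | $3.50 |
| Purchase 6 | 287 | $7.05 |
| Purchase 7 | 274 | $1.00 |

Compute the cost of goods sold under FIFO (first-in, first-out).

COGS = $4,654.55

Sale 1 (336) [FIFO — oldest first]: 134 @ $9.25 + 202 @ $7.80 = $2,815.10
Sale 2 (244) [FIFO — oldest first]: 169 @ $7.80 + 75 @ $6.95 = $1,839.45
Total COGS = $2,815.10 + $1,839.45 = $4,654.55
Ending inventory: 162 @ $6.95 + 278 @ $7.40 + 163 @ $6.85 + 268 @ $3.50 + 287 @ $7.05 + 274 @ $1.00 = $7,535.00
Check: goods available $12,189.55 = COGS $4,654.55 + ending $7,535.00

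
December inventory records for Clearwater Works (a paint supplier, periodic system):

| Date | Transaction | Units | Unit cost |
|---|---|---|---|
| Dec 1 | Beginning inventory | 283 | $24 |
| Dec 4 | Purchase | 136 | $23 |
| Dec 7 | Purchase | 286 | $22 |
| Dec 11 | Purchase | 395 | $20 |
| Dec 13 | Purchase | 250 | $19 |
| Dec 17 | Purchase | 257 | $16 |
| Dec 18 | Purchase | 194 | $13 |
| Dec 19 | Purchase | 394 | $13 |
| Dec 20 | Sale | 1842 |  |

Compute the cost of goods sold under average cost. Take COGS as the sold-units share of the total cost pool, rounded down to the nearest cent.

COGS = $34,085.81

Dec 20, sell 1842: 1842/2195 × $40,618.00 → $34,085.81
Ending inventory (cost pool remaining) = $6,532.19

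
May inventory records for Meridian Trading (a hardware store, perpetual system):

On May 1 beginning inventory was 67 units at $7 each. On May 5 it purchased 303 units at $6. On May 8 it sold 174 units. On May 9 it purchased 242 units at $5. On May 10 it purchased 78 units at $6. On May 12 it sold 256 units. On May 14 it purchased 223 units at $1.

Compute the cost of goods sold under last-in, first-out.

May 8, 174 sold [LIFO — newest first]: 174 @ $6 = $1,044
May 12, 256 sold [LIFO — newest first]: 78 @ $6 + 178 @ $5 = $1,358
Total COGS = $1,044 + $1,358 = $2,402
Ending inventory: 67 @ $7 + 129 @ $6 + 64 @ $5 + 223 @ $1 = $1,786

COGS = $2,402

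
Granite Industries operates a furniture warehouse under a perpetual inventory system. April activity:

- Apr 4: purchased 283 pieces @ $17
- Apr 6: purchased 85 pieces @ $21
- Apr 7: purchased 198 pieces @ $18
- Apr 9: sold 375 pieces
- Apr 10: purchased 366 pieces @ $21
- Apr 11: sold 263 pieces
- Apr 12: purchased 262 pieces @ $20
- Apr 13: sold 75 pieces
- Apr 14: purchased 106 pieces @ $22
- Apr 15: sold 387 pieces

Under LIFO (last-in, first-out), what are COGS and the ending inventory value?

COGS = $21,982; ending inventory = $3,436

Apr 9, 375 sold [LIFO — newest first]: 198 @ $18 + 85 @ $21 + 92 @ $17 = $6,913
Apr 11, 263 sold [LIFO — newest first]: 263 @ $21 = $5,523
Apr 13, 75 sold [LIFO — newest first]: 75 @ $20 = $1,500
Apr 15, 387 sold [LIFO — newest first]: 106 @ $22 + 187 @ $20 + 94 @ $21 = $8,046
Total COGS = $6,913 + $5,523 + $1,500 + $8,046 = $21,982
Ending inventory: 191 @ $17 + 9 @ $21 = $3,436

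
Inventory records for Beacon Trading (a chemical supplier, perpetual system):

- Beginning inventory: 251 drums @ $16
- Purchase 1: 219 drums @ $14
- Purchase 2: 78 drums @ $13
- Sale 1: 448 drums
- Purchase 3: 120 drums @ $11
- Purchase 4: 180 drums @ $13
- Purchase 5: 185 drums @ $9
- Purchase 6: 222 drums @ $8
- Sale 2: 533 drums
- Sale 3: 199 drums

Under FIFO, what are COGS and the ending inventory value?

COGS = $14,597; ending inventory = $600

Sale 1 (448) [FIFO — oldest first]: 251 @ $16 + 197 @ $14 = $6,774
Sale 2 (533) [FIFO — oldest first]: 22 @ $14 + 78 @ $13 + 120 @ $11 + 180 @ $13 + 133 @ $9 = $6,179
Sale 3 (199) [FIFO — oldest first]: 52 @ $9 + 147 @ $8 = $1,644
Total COGS = $6,774 + $6,179 + $1,644 = $14,597
Ending inventory: 75 @ $8 = $600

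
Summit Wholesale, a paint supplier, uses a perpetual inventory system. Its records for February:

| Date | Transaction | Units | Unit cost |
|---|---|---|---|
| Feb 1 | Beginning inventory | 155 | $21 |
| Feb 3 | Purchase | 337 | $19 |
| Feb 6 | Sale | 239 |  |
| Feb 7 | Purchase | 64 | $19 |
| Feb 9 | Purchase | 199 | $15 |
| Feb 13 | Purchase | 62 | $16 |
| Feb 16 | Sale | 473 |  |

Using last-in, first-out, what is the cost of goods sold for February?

Feb 6, 239 sold [LIFO — newest first]: 239 @ $19 = $4,541
Feb 16, 473 sold [LIFO — newest first]: 62 @ $16 + 199 @ $15 + 64 @ $19 + 98 @ $19 + 50 @ $21 = $8,105
Total COGS = $4,541 + $8,105 = $12,646
Ending inventory: 105 @ $21 = $2,205
Check: goods available $14,851 = COGS $12,646 + ending $2,205

COGS = $12,646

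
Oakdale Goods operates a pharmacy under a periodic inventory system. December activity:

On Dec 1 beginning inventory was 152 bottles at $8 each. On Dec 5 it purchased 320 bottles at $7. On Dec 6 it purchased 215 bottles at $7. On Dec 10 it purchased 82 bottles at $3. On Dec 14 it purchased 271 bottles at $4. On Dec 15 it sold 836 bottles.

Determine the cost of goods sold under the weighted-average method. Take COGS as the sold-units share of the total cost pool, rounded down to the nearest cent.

COGS = $5,056.99

Dec 15, sell 836: 836/1040 × $6,291.00 → $5,056.99
Ending inventory (cost pool remaining) = $1,234.01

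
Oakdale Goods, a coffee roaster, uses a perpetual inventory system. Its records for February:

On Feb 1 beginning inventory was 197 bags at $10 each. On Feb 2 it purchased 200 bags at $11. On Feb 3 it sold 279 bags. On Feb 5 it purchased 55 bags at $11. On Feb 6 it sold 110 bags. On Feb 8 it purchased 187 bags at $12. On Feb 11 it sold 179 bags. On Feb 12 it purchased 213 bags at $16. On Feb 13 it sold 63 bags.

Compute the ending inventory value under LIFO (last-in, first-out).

Ending inventory = $3,126

Feb 3, 279 sold [LIFO — newest first]: 200 @ $11 + 79 @ $10 = $2,990
Feb 6, 110 sold [LIFO — newest first]: 55 @ $11 + 55 @ $10 = $1,155
Feb 11, 179 sold [LIFO — newest first]: 179 @ $12 = $2,148
Feb 13, 63 sold [LIFO — newest first]: 63 @ $16 = $1,008
Total COGS = $2,990 + $1,155 + $2,148 + $1,008 = $7,301
Ending inventory: 63 @ $10 + 8 @ $12 + 150 @ $16 = $3,126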